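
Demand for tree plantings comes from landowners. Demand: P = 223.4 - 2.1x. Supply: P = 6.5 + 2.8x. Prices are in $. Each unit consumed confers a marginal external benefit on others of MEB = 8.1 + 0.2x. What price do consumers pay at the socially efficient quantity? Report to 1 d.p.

P = $122.9

Social marginal benefit = demand + MEB = 231.5 - 1.9x.
Set SMB = MC: 231.5 - 1.9x = 6.5 + 2.8x → x* = 47.8723.
Consumer price on the demand curve at x*: 223.4 − 2.1×47.8723 = 122.8682.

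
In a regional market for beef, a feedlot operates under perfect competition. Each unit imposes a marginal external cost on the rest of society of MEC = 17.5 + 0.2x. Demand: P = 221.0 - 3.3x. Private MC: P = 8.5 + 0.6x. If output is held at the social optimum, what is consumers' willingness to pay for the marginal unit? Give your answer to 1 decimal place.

Social marginal cost = private MC + MEC = 26.0 + 0.8x.
Set SMC = demand: 26.0 + 0.8x = 221.0 - 3.3x → x* = 47.5610.
Consumer price on the demand curve at x*: 221.0 − 3.3×47.5610 = 64.0487.

P = 64.0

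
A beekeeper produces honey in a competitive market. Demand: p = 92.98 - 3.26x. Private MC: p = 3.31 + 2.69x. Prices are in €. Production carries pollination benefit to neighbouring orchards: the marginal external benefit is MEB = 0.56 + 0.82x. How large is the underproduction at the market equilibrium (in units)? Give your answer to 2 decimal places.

2.52 units

Market equilibrium (private): 3.31 + 2.69x = 92.98 - 3.26x → x_m = 15.0706.
Social marginal cost = private MC − MEB = 2.75 + 1.87x.
Set SMC = demand: 2.75 + 1.87x = 92.98 - 3.26x → x* = 17.5887.
Gap = |15.0706 − 17.5887| = 2.5181.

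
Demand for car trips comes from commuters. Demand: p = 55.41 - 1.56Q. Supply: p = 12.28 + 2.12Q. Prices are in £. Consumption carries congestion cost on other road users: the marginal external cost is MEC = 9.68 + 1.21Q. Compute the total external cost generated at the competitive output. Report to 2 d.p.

Market equilibrium (private): 12.28 + 2.12Q = 55.41 - 1.56Q → Q_m = 11.7201.
Total external cost = ∫₀^{Q_m} (9.68 + 1.21Q) dQ = 9.68×11.7201 + ½×1.21×11.7201² = 196.5538.

£196.55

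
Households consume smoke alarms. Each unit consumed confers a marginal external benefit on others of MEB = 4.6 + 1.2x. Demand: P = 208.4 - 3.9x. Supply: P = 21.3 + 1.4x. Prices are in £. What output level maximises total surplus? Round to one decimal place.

x* = 46.8

Social marginal benefit = demand + MEB = 213.0 - 2.7x.
Set SMB = MC: 213.0 - 2.7x = 21.3 + 1.4x → x* = 46.7561.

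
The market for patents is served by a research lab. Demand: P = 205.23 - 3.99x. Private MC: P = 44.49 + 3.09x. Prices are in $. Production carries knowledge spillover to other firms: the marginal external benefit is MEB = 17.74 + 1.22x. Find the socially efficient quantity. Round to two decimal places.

Social marginal cost = private MC − MEB = 26.75 + 1.87x.
Set SMC = demand: 26.75 + 1.87x = 205.23 - 3.99x → x* = 30.4573.

x* = 30.46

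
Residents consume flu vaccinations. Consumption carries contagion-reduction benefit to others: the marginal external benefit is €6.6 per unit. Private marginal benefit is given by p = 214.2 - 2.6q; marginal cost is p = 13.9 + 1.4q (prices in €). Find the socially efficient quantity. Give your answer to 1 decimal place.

Social marginal benefit = demand + MEB = 220.8 - 2.6q.
Set SMB = MC: 220.8 - 2.6q = 13.9 + 1.4q → q* = 51.7250.

q* = 51.7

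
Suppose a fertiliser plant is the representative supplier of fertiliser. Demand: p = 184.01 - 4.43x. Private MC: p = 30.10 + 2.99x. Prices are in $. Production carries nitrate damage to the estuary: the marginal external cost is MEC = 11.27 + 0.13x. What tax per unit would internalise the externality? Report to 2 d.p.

Social marginal cost = private MC + MEC = 41.37 + 3.12x.
Set SMC = demand: 41.37 + 3.12x = 184.01 - 4.43x → x* = 18.8927.
The Pigouvian tax equals MEC at x*: 11.27 + 0.13×18.8927 = 13.7261.

tax = $13.73 per unit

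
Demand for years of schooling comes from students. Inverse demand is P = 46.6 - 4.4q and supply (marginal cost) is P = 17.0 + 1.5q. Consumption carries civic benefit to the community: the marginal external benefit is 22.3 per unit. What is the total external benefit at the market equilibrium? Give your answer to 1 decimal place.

111.9

Market equilibrium (private): 17.0 + 1.5q = 46.6 - 4.4q → q_m = 5.0169.
Total external benefit = MEB × q_m = 22.3 × 5.0169 = 111.8769.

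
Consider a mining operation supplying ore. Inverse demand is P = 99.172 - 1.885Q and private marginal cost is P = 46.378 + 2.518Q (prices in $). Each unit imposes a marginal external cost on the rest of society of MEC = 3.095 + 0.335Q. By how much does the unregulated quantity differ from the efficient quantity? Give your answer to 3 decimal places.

1.501 units

Market equilibrium (private): 46.378 + 2.518Q = 99.172 - 1.885Q → Q_m = 11.9905.
Social marginal cost = private MC + MEC = 49.473 + 2.853Q.
Set SMC = demand: 49.473 + 2.853Q = 99.172 - 1.885Q → Q* = 10.4894.
Gap = |11.9905 − 10.4894| = 1.5011.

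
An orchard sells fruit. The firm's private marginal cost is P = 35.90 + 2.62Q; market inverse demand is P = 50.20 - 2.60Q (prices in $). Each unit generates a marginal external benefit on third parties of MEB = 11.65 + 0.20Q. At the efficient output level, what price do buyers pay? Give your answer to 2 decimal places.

Social marginal cost = private MC − MEB = 24.25 + 2.42Q.
Set SMC = demand: 24.25 + 2.42Q = 50.20 - 2.60Q → Q* = 5.1693.
Consumer price on the demand curve at Q*: 50.20 − 2.60×5.1693 = 36.7598.

P = $36.76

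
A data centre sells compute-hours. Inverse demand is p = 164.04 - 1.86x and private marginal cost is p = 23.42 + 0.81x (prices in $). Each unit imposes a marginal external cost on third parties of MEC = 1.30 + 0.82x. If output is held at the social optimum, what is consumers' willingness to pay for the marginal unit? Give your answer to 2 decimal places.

Social marginal cost = private MC + MEC = 24.72 + 1.63x.
Set SMC = demand: 24.72 + 1.63x = 164.04 - 1.86x → x* = 39.9198.
Consumer price on the demand curve at x*: 164.04 − 1.86×39.9198 = 89.7892.

P = $89.79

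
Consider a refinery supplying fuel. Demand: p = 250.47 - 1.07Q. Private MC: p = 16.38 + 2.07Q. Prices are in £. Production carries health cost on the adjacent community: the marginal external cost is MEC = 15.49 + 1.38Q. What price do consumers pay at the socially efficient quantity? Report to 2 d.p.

P = £198.72

Social marginal cost = private MC + MEC = 31.87 + 3.45Q.
Set SMC = demand: 31.87 + 3.45Q = 250.47 - 1.07Q → Q* = 48.3628.
Consumer price on the demand curve at Q*: 250.47 − 1.07×48.3628 = 198.7218.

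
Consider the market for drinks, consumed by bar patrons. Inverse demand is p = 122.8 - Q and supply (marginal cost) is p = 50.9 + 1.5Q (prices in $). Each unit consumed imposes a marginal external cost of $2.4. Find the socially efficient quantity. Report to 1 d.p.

Q* = 27.8

Social marginal benefit = demand − MEC = 120.4 - Q.
Set SMB = MC: 120.4 - Q = 50.9 + 1.5Q → Q* = 27.8000.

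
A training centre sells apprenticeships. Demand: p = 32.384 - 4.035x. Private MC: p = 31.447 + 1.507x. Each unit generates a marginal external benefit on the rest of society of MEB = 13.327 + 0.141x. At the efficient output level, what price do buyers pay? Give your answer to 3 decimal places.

P = 21.728

Social marginal cost = private MC − MEB = 18.120 + 1.366x.
Set SMC = demand: 18.120 + 1.366x = 32.384 - 4.035x → x* = 2.6410.
Consumer price on the demand curve at x*: 32.384 − 4.035×2.6410 = 21.7276.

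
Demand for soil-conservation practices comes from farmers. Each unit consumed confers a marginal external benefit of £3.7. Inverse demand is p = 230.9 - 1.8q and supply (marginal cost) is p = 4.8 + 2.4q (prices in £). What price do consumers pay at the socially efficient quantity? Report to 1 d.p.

P = £132.4

Social marginal benefit = demand + MEB = 234.6 - 1.8q.
Set SMB = MC: 234.6 - 1.8q = 4.8 + 2.4q → q* = 54.7143.
Consumer price on the demand curve at q*: 230.9 − 1.8×54.7143 = 132.4143.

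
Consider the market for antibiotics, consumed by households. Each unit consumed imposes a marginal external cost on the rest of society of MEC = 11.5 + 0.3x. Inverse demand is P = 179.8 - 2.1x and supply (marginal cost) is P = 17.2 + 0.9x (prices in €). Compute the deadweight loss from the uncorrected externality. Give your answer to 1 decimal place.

DWL = €116.8

Market equilibrium (private): 17.2 + 0.9x = 179.8 - 2.1x → x_m = 54.2000.
Social marginal benefit = demand − MEC = 168.3 - 2.4x.
Set SMB = MC: 168.3 - 2.4x = 17.2 + 0.9x → x* = 45.7879.
Between x* and x_m the wedge MC − SMB runs linearly from 0 to MEC(x_m), so the loss is a triangle.
DWL = ½ × 8.4121 × 27.7600 = 116.7599.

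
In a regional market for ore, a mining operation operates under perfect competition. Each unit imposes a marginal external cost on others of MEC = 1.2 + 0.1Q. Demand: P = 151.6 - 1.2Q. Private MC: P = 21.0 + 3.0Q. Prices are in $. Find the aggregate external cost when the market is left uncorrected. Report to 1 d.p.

$85.7

Market equilibrium (private): 21.0 + 3.0Q = 151.6 - 1.2Q → Q_m = 31.0952.
Total external cost = ∫₀^{Q_m} (1.2 + 0.1Q) dQ = 1.2×31.0952 + ½×0.1×31.0952² = 85.6598.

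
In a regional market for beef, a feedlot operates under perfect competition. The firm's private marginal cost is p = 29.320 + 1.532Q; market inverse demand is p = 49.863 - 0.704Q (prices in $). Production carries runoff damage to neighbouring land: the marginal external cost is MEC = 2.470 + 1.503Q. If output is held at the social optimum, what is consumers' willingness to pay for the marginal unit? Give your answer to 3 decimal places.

P = $46.460

Social marginal cost = private MC + MEC = 31.790 + 3.035Q.
Set SMC = demand: 31.790 + 3.035Q = 49.863 - 0.704Q → Q* = 4.8336.
Consumer price on the demand curve at Q*: 49.863 − 0.704×4.8336 = 46.4601.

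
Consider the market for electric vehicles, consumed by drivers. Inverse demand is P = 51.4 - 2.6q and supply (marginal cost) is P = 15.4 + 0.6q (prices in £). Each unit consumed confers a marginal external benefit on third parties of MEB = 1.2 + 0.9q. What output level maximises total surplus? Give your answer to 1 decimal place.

Social marginal benefit = demand + MEB = 52.6 - 1.7q.
Set SMB = MC: 52.6 - 1.7q = 15.4 + 0.6q → q* = 16.1739.

q* = 16.2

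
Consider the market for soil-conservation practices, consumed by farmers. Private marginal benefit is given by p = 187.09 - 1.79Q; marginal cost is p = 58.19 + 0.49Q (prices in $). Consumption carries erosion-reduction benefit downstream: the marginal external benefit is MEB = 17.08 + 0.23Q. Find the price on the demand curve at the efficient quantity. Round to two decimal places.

Social marginal benefit = demand + MEB = 204.17 - 1.56Q.
Set SMB = MC: 204.17 - 1.56Q = 58.19 + 0.49Q → Q* = 71.2098.
Consumer price on the demand curve at Q*: 187.09 − 1.79×71.2098 = 59.6245.

P = $59.62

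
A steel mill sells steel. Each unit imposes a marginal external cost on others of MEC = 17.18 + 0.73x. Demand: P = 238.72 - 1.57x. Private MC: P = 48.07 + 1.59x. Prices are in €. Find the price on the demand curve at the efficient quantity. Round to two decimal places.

Social marginal cost = private MC + MEC = 65.25 + 2.32x.
Set SMC = demand: 65.25 + 2.32x = 238.72 - 1.57x → x* = 44.5938.
Consumer price on the demand curve at x*: 238.72 − 1.57×44.5938 = 168.7077.

P = €168.71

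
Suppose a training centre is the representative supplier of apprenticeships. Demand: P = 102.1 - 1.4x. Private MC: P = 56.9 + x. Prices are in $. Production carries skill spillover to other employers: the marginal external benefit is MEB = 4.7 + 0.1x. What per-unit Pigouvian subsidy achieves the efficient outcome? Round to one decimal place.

subsidy = $6.9 per unit

Social marginal cost = private MC − MEB = 52.2 + 0.9x.
Set SMC = demand: 52.2 + 0.9x = 102.1 - 1.4x → x* = 21.6957.
The Pigouvian subsidy equals MEB at x*: 4.7 + 0.1×21.6957 = 6.8696.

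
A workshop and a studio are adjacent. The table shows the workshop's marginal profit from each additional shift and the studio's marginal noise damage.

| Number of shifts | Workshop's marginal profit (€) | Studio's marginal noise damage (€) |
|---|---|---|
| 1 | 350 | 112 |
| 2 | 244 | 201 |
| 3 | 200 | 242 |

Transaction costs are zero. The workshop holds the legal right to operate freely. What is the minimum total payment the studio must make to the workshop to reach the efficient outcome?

€200

Left alone the workshop would choose level 3 (marginal profit stays positive).
Efficient level: k* = 2 (marginal profit ≥ marginal noise damage through 2).
The studio must at least cover the workshop's forgone profit from cutting 3→2: 200 = 200.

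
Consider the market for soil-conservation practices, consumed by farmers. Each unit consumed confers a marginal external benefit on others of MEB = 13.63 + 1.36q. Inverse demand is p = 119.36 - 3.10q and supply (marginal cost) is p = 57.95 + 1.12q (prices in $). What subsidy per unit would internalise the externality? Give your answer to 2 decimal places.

subsidy = $49.31 per unit

Social marginal benefit = demand + MEB = 132.99 - 1.74q.
Set SMB = MC: 132.99 - 1.74q = 57.95 + 1.12q → q* = 26.2378.
The Pigouvian subsidy equals MEB at q*: 13.63 + 1.36×26.2378 = 49.3134.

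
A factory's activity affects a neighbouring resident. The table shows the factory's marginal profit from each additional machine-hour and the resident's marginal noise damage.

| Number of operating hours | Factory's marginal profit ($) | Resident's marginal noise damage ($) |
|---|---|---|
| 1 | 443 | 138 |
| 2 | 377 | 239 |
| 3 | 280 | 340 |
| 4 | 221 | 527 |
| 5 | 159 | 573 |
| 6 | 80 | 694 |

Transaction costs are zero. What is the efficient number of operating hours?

2

Bargaining reaches the level where marginal profit last exceeds marginal noise damage.
That holds through level 2 (377 ≥ 239) but not at 3 (280 < 340).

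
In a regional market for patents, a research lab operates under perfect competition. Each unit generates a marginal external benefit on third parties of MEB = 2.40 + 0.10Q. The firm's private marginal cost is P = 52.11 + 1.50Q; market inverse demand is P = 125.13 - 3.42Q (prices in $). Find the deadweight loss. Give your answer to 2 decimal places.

Market equilibrium (private): 52.11 + 1.50Q = 125.13 - 3.42Q → Q_m = 14.8415.
Social marginal cost = private MC − MEB = 49.71 + 1.40Q.
Set SMC = demand: 49.71 + 1.40Q = 125.13 - 3.42Q → Q* = 15.6473.
Height of the DWL triangle at Q_m is demand(Q_m) − SMC(Q_m) = MEB(Q_m) = 3.8841.
DWL = ½ × 0.8058 × 3.8841 = 1.5649.

DWL = $1.56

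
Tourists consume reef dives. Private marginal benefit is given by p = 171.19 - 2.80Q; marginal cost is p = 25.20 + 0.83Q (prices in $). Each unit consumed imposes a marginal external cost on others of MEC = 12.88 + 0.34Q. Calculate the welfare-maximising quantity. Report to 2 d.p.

Q* = 33.53

Social marginal benefit = demand − MEC = 158.31 - 3.14Q.
Set SMB = MC: 158.31 - 3.14Q = 25.20 + 0.83Q → Q* = 33.5290.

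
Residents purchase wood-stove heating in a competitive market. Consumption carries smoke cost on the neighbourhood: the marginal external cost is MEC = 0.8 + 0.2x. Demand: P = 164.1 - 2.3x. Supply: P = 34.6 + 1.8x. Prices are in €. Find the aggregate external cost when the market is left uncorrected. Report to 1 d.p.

Market equilibrium (private): 34.6 + 1.8x = 164.1 - 2.3x → x_m = 31.5854.
Total external cost = ∫₀^{x_m} (0.8 + 0.2x) dx = 0.8×31.5854 + ½×0.2×31.5854² = 125.0321.

€125.0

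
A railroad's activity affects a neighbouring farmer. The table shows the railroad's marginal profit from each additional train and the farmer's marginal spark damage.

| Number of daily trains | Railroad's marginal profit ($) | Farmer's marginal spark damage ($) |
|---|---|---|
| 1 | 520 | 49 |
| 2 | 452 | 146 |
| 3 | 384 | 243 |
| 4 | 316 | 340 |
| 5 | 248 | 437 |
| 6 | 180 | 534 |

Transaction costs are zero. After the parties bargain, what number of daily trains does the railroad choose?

3

Bargaining reaches the level where marginal profit last exceeds marginal spark damage.
That holds through level 3 (384 ≥ 243) but not at 4 (316 < 340).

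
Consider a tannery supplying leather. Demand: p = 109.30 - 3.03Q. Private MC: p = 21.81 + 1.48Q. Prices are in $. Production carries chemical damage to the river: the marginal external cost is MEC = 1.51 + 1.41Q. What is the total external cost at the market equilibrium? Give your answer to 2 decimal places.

$294.60

Market equilibrium (private): 21.81 + 1.48Q = 109.30 - 3.03Q → Q_m = 19.3991.
Total external cost = ∫₀^{Q_m} (1.51 + 1.41Q) dQ = 1.51×19.3991 + ½×1.41×19.3991² = 294.6018.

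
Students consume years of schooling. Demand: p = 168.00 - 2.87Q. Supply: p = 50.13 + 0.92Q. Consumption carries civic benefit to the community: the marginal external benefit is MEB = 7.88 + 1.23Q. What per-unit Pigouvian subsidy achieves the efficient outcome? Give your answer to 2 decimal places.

subsidy = 68.30 per unit

Social marginal benefit = demand + MEB = 175.88 - 1.64Q.
Set SMB = MC: 175.88 - 1.64Q = 50.13 + 0.92Q → Q* = 49.1211.
The Pigouvian subsidy equals MEB at Q*: 7.88 + 1.23×49.1211 = 68.2990.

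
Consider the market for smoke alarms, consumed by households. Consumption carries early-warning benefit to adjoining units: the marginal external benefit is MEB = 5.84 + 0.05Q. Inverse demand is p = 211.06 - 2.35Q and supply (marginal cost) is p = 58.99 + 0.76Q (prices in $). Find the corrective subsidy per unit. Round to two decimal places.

Social marginal benefit = demand + MEB = 216.90 - 2.30Q.
Set SMB = MC: 216.90 - 2.30Q = 58.99 + 0.76Q → Q* = 51.6046.
The Pigouvian subsidy equals MEB at Q*: 5.84 + 0.05×51.6046 = 8.4202.

subsidy = $8.42 per unit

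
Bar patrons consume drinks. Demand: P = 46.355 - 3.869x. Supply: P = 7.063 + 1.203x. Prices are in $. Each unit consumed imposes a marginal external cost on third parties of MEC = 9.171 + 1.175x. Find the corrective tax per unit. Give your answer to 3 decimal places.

tax = $14.836 per unit

Social marginal benefit = demand − MEC = 37.184 - 5.044x.
Set SMB = MC: 37.184 - 5.044x = 7.063 + 1.203x → x* = 4.8217.
The Pigouvian tax equals MEC at x*: 9.171 + 1.175×4.8217 = 14.8365.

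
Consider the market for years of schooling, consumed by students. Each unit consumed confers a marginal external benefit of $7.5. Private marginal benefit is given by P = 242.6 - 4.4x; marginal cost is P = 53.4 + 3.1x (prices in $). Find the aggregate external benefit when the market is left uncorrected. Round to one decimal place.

$189.2

Market equilibrium (private): 53.4 + 3.1x = 242.6 - 4.4x → x_m = 25.2267.
Total external benefit = MEB × x_m = 7.5 × 25.2267 = 189.2003.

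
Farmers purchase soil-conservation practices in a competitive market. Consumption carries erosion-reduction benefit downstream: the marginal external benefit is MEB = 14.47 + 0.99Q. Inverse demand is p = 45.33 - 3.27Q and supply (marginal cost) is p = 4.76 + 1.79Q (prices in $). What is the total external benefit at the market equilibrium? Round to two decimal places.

$147.84

Market equilibrium (private): 4.76 + 1.79Q = 45.33 - 3.27Q → Q_m = 8.0178.
Total external benefit = ∫₀^{Q_m} (14.47 + 0.99Q) dQ = 14.47×8.0178 + ½×0.99×8.0178² = 147.8387.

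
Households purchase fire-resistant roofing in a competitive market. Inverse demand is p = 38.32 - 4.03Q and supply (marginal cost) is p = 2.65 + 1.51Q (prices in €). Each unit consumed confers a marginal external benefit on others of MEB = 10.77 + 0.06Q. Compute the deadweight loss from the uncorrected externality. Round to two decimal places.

Market equilibrium (private): 2.65 + 1.51Q = 38.32 - 4.03Q → Q_m = 6.4386.
Social marginal benefit = demand + MEB = 49.09 - 3.97Q.
Set SMB = MC: 49.09 - 3.97Q = 2.65 + 1.51Q → Q* = 8.4745.
The loss is the area between SMB and MC from Q* to Q_m; with linear curves that's a triangle of height MEB(Q_m).
DWL = ½ × 2.0359 × 11.1563 = 11.3566.

DWL = €11.36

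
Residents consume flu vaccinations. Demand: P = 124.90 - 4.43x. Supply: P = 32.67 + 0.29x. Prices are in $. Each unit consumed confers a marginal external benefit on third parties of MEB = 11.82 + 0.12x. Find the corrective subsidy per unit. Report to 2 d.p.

subsidy = $14.53 per unit

Social marginal benefit = demand + MEB = 136.72 - 4.31x.
Set SMB = MC: 136.72 - 4.31x = 32.67 + 0.29x → x* = 22.6196.
The Pigouvian subsidy equals MEB at x*: 11.82 + 0.12×22.6196 = 14.5344.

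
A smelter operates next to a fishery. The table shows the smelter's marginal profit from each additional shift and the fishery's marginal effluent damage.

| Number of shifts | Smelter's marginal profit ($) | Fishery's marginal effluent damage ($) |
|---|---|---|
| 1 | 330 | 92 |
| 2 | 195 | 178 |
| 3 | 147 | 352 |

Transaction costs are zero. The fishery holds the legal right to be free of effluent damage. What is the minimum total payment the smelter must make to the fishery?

Efficient level: marginal profit ≥ marginal effluent damage through level 2, so k* = 2.
With the fishery holding the right, the smelter must at least compensate total damage at k*: 92 + 178 = 270.

$270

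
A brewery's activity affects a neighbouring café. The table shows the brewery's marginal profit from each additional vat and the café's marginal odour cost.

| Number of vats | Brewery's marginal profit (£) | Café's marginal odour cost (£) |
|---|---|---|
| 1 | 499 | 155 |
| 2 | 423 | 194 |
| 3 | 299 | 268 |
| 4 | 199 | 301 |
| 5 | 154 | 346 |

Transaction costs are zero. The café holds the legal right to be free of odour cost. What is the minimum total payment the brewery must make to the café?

£617

Efficient level: marginal profit ≥ marginal odour cost through level 3, so k* = 3.
With the café holding the right, the brewery must at least compensate total damage at k*: 155 + 194 + 268 = 617.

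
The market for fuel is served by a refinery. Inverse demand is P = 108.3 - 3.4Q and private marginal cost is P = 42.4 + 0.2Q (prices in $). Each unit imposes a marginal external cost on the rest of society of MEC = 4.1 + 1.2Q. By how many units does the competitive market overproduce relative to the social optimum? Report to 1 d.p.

Market equilibrium (private): 42.4 + 0.2Q = 108.3 - 3.4Q → Q_m = 18.3056.
Social marginal cost = private MC + MEC = 46.5 + 1.4Q.
Set SMC = demand: 46.5 + 1.4Q = 108.3 - 3.4Q → Q* = 12.8750.
Gap = |18.3056 − 12.8750| = 5.4306.

5.4 units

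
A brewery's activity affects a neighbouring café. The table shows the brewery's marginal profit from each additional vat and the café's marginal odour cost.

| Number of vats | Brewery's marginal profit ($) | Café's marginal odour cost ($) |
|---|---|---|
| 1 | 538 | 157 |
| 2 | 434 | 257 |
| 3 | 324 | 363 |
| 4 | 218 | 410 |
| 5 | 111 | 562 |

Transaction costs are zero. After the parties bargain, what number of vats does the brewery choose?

Bargaining reaches the level where marginal profit last exceeds marginal odour cost.
That holds through level 2 (434 ≥ 257) but not at 3 (324 < 363).

2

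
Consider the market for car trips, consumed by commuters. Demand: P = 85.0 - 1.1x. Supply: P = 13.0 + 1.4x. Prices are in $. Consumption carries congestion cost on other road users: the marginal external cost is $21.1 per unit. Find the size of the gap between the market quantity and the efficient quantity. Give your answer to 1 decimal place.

Market equilibrium (private): 13.0 + 1.4x = 85.0 - 1.1x → x_m = 28.8000.
Social marginal benefit = demand − MEC = 63.9 - 1.1x.
Set SMB = MC: 63.9 - 1.1x = 13.0 + 1.4x → x* = 20.3600.
Gap = |28.8000 − 20.3600| = 8.4400.

8.4 units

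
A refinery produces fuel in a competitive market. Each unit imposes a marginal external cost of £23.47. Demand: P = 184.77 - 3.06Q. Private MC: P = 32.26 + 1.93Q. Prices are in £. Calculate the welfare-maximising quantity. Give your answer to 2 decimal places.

Q* = 25.86

Social marginal cost = private MC + MEC = 55.73 + 1.93Q.
Set SMC = demand: 55.73 + 1.93Q = 184.77 - 3.06Q → Q* = 25.8597.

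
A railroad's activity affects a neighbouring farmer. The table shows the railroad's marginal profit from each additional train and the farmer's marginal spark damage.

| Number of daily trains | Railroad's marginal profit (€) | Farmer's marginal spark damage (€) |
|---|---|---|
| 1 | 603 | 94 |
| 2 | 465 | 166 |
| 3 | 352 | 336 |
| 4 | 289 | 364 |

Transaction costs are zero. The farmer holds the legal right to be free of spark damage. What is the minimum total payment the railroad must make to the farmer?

€596

Efficient level: marginal profit ≥ marginal spark damage through level 3, so k* = 3.
With the farmer holding the right, the railroad must at least compensate total damage at k*: 94 + 166 + 336 = 596.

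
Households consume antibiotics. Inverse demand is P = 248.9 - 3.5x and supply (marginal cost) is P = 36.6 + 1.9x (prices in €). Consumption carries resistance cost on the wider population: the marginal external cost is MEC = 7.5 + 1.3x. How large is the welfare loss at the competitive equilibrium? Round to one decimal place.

DWL = €256.3

Market equilibrium (private): 36.6 + 1.9x = 248.9 - 3.5x → x_m = 39.3148.
Social marginal benefit = demand − MEC = 241.4 - 4.8x.
Set SMB = MC: 241.4 - 4.8x = 36.6 + 1.9x → x* = 30.5672.
The loss is the area between SMB and MC from x* to x_m; with linear curves that's a triangle of height MEC(x_m).
DWL = ½ × 8.7476 × 58.6093 = 256.3454.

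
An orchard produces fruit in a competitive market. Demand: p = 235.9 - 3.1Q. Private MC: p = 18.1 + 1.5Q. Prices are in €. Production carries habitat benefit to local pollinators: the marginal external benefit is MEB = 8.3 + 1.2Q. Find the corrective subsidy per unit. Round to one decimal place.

subsidy = €88.1 per unit

Social marginal cost = private MC − MEB = 9.8 + 0.3Q.
Set SMC = demand: 9.8 + 0.3Q = 235.9 - 3.1Q → Q* = 66.5000.
The Pigouvian subsidy equals MEB at Q*: 8.3 + 1.2×66.5000 = 88.1000.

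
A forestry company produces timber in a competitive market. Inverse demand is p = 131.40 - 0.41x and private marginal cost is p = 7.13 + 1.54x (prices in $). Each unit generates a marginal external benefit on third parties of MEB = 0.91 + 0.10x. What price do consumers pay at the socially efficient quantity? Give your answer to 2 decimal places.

Social marginal cost = private MC − MEB = 6.22 + 1.44x.
Set SMC = demand: 6.22 + 1.44x = 131.40 - 0.41x → x* = 67.6649.
Consumer price on the demand curve at x*: 131.40 − 0.41×67.6649 = 103.6574.

P = $103.66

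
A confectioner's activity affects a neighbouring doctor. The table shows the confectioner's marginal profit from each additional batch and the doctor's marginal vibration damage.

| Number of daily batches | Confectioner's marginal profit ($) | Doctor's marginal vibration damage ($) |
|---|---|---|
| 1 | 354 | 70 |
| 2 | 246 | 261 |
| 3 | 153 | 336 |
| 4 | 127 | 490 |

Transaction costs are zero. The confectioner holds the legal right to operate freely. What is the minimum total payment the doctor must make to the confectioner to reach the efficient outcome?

Left alone the confectioner would choose level 4 (marginal profit stays positive).
Efficient level: k* = 1 (marginal profit ≥ marginal vibration damage through 1).
The doctor must at least cover the confectioner's forgone profit from cutting 4→1: 246 + 153 + 127 = 526.

$526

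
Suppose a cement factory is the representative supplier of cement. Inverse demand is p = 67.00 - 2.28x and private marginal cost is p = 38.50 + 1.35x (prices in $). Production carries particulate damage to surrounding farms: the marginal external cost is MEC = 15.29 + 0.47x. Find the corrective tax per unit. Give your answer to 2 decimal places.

Social marginal cost = private MC + MEC = 53.79 + 1.82x.
Set SMC = demand: 53.79 + 1.82x = 67.00 - 2.28x → x* = 3.2220.
The Pigouvian tax equals MEC at x*: 15.29 + 0.47×3.2220 = 16.8043.

tax = $16.80 per unit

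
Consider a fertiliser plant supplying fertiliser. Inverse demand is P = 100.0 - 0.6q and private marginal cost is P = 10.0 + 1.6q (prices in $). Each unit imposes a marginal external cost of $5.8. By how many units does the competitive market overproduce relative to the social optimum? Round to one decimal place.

2.6 units

Market equilibrium (private): 10.0 + 1.6q = 100.0 - 0.6q → q_m = 40.9091.
Social marginal cost = private MC + MEC = 15.8 + 1.6q.
Set SMC = demand: 15.8 + 1.6q = 100.0 - 0.6q → q* = 38.2727.
Gap = |40.9091 − 38.2727| = 2.6364.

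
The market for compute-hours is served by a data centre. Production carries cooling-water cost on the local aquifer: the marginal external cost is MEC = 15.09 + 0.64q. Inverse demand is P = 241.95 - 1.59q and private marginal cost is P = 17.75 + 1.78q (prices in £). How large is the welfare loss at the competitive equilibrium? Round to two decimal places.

Market equilibrium (private): 17.75 + 1.78q = 241.95 - 1.59q → q_m = 66.5282.
Social marginal cost = private MC + MEC = 32.84 + 2.42q.
Set SMC = demand: 32.84 + 2.42q = 241.95 - 1.59q → q* = 52.1471.
Height of the DWL triangle at q_m is SMC(q_m) − demand(q_m) = MEC(q_m) = 57.6680.
DWL = ½ × 14.3811 × 57.6680 = 414.6646.

DWL = £414.66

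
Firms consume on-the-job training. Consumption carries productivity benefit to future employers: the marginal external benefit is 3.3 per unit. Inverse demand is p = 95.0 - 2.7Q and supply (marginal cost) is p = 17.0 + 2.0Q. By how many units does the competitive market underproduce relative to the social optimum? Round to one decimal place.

Market equilibrium (private): 17.0 + 2.0Q = 95.0 - 2.7Q → Q_m = 16.5957.
Social marginal benefit = demand + MEB = 98.3 - 2.7Q.
Set SMB = MC: 98.3 - 2.7Q = 17.0 + 2.0Q → Q* = 17.2979.
Gap = |16.5957 − 17.2979| = 0.7022.

0.7 units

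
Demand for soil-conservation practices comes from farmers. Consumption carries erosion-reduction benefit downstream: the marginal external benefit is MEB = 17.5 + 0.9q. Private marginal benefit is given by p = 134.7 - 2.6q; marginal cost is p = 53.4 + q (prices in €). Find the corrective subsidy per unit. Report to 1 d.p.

Social marginal benefit = demand + MEB = 152.2 - 1.7q.
Set SMB = MC: 152.2 - 1.7q = 53.4 + q → q* = 36.5926.
The Pigouvian subsidy equals MEB at q*: 17.5 + 0.9×36.5926 = 50.4333.

subsidy = €50.4 per unit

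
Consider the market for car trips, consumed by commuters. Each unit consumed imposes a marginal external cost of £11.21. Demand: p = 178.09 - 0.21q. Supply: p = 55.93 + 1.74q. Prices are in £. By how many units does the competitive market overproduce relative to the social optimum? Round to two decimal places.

Market equilibrium (private): 55.93 + 1.74q = 178.09 - 0.21q → q_m = 62.6462.
Social marginal benefit = demand − MEC = 166.88 - 0.21q.
Set SMB = MC: 166.88 - 0.21q = 55.93 + 1.74q → q* = 56.8974.
Gap = |62.6462 − 56.8974| = 5.7488.

5.75 units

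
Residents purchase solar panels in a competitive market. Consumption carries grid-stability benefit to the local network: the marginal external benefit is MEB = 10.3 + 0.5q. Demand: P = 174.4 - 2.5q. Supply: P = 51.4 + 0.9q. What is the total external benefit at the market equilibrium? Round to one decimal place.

699.8

Market equilibrium (private): 51.4 + 0.9q = 174.4 - 2.5q → q_m = 36.1765.
Total external benefit = ∫₀^{q_m} (10.3 + 0.5q) dq = 10.3×36.1765 + ½×0.5×36.1765² = 699.8027.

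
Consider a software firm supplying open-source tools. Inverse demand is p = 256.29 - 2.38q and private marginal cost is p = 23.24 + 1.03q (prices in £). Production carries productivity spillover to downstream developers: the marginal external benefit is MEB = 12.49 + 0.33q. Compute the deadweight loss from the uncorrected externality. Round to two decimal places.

Market equilibrium (private): 23.24 + 1.03q = 256.29 - 2.38q → q_m = 68.3431.
Social marginal cost = private MC − MEB = 10.75 + 0.70q.
Set SMC = demand: 10.75 + 0.70q = 256.29 - 2.38q → q* = 79.7208.
The loss is the area between SMC and demand from q* to q_m; with linear curves that's a triangle of height MEB(q_m).
DWL = ½ × 11.3777 × 35.0432 = 199.3555.

DWL = £199.36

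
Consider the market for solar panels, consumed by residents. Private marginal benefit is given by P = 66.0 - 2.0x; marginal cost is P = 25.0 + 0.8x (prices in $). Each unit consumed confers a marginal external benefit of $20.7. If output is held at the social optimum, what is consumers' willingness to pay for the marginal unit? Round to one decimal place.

Social marginal benefit = demand + MEB = 86.7 - 2.0x.
Set SMB = MC: 86.7 - 2.0x = 25.0 + 0.8x → x* = 22.0357.
Consumer price on the demand curve at x*: 66.0 − 2.0×22.0357 = 21.9286.

P = $21.9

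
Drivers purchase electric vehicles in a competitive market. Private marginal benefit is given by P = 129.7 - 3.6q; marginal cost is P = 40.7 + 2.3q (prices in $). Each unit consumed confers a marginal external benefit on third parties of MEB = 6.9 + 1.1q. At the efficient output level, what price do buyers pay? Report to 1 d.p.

P = $57.8

Social marginal benefit = demand + MEB = 136.6 - 2.5q.
Set SMB = MC: 136.6 - 2.5q = 40.7 + 2.3q → q* = 19.9792.
Consumer price on the demand curve at q*: 129.7 − 3.6×19.9792 = 57.7749.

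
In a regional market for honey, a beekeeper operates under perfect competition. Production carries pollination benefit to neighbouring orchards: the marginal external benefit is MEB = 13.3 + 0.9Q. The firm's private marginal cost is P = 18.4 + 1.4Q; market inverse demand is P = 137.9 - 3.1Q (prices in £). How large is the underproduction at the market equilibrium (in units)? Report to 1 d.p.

10.3 units

Market equilibrium (private): 18.4 + 1.4Q = 137.9 - 3.1Q → Q_m = 26.5556.
Social marginal cost = private MC − MEB = 5.1 + 0.5Q.
Set SMC = demand: 5.1 + 0.5Q = 137.9 - 3.1Q → Q* = 36.8889.
Gap = |26.5556 − 36.8889| = 10.3333.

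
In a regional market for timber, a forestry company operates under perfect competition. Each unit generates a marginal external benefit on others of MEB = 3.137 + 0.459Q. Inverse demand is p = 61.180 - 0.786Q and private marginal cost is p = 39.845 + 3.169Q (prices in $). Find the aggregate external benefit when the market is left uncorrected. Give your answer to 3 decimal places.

Market equilibrium (private): 39.845 + 3.169Q = 61.180 - 0.786Q → Q_m = 5.3944.
Total external benefit = ∫₀^{Q_m} (3.137 + 0.459Q) dQ = 3.137×5.3944 + ½×0.459×5.3944² = 23.6006.

$23.601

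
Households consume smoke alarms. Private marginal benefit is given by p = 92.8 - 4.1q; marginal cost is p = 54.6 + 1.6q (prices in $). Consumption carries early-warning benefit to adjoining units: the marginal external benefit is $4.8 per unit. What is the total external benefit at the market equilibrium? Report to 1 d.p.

Market equilibrium (private): 54.6 + 1.6q = 92.8 - 4.1q → q_m = 6.7018.
Total external benefit = MEB × q_m = 4.8 × 6.7018 = 32.1686.

$32.2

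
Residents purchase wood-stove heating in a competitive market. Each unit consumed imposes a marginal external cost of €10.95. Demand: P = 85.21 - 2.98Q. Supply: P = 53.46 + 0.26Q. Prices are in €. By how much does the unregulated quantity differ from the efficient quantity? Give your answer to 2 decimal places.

3.38 units

Market equilibrium (private): 53.46 + 0.26Q = 85.21 - 2.98Q → Q_m = 9.7994.
Social marginal benefit = demand − MEC = 74.26 - 2.98Q.
Set SMB = MC: 74.26 - 2.98Q = 53.46 + 0.26Q → Q* = 6.4198.
Gap = |9.7994 − 6.4198| = 3.3796.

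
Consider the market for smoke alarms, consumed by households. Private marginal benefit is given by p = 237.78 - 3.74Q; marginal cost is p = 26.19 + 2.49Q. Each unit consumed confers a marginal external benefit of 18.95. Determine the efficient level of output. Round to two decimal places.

Social marginal benefit = demand + MEB = 256.73 - 3.74Q.
Set SMB = MC: 256.73 - 3.74Q = 26.19 + 2.49Q → Q* = 37.0048.

Q* = 37.00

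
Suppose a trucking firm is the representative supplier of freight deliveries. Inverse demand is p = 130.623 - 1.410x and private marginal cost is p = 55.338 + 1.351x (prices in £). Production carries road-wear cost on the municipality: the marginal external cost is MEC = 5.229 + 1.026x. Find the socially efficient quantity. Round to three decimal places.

x* = 18.499

Social marginal cost = private MC + MEC = 60.567 + 2.377x.
Set SMC = demand: 60.567 + 2.377x = 130.623 - 1.410x → x* = 18.4991.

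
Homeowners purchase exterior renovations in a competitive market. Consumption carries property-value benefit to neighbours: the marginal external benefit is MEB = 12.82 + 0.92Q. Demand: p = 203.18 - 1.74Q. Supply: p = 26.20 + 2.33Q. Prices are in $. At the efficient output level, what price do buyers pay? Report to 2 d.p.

P = $98.34

Social marginal benefit = demand + MEB = 216.00 - 0.82Q.
Set SMB = MC: 216.00 - 0.82Q = 26.20 + 2.33Q → Q* = 60.2540.
Consumer price on the demand curve at Q*: 203.18 − 1.74×60.2540 = 98.3380.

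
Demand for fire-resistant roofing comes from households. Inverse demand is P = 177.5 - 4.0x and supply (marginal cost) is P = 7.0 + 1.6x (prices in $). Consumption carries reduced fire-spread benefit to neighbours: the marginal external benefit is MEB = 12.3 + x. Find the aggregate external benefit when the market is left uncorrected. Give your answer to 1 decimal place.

$838.0

Market equilibrium (private): 7.0 + 1.6x = 177.5 - 4.0x → x_m = 30.4464.
Total external benefit = ∫₀^{x_m} (12.3 + 1.0x) dx = 12.3×30.4464 + ½×1.0×30.4464² = 837.9824.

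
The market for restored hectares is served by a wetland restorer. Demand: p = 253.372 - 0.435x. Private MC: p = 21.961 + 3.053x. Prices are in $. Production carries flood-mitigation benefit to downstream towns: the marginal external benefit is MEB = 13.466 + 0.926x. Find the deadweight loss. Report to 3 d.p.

DWL = $1094.890

Market equilibrium (private): 21.961 + 3.053x = 253.372 - 0.435x → x_m = 66.3449.
Social marginal cost = private MC − MEB = 8.495 + 2.127x.
Set SMC = demand: 8.495 + 2.127x = 253.372 - 0.435x → x* = 95.5804.
The welfare-loss triangle has base |x_m − x*| and height MEB(x_m) (the vertical gap between SMC and demand is zero at x* and MEB at x_m).
DWL = ½ × 29.2355 × 74.9014 = 1094.8899.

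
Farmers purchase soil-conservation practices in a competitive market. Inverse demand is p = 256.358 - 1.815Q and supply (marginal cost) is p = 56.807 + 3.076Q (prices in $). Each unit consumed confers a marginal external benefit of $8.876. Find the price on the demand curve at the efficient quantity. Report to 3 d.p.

P = $179.013

Social marginal benefit = demand + MEB = 265.234 - 1.815Q.
Set SMB = MC: 265.234 - 1.815Q = 56.807 + 3.076Q → Q* = 42.6144.
Consumer price on the demand curve at Q*: 256.358 − 1.815×42.6144 = 179.0129.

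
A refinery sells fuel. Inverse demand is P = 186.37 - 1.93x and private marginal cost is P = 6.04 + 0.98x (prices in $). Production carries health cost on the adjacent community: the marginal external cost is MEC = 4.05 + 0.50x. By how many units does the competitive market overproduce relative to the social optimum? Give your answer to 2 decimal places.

10.27 units

Market equilibrium (private): 6.04 + 0.98x = 186.37 - 1.93x → x_m = 61.9691.
Social marginal cost = private MC + MEC = 10.09 + 1.48x.
Set SMC = demand: 10.09 + 1.48x = 186.37 - 1.93x → x* = 51.6950.
Gap = |61.9691 − 51.6950| = 10.2741.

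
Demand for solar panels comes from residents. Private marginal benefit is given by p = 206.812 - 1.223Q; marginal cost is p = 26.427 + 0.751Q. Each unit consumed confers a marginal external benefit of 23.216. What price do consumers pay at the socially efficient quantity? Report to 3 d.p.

P = 80.670

Social marginal benefit = demand + MEB = 230.028 - 1.223Q.
Set SMB = MC: 230.028 - 1.223Q = 26.427 + 0.751Q → Q* = 103.1413.
Consumer price on the demand curve at Q*: 206.812 − 1.223×103.1413 = 80.6702.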